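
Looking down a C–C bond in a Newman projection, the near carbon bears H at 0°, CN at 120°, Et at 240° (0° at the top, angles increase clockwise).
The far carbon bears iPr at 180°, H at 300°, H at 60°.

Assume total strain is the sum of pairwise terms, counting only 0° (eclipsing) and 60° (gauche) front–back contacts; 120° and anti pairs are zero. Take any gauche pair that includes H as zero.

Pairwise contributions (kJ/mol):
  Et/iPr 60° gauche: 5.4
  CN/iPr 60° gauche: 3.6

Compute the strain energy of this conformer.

This conformer is staggered. CN at 120° is gauche with iPr at 180° (3.6); Et at 240° is gauche with iPr at 180° (5.4). Total 9.0 kJ/mol.

9.0 kJ/mol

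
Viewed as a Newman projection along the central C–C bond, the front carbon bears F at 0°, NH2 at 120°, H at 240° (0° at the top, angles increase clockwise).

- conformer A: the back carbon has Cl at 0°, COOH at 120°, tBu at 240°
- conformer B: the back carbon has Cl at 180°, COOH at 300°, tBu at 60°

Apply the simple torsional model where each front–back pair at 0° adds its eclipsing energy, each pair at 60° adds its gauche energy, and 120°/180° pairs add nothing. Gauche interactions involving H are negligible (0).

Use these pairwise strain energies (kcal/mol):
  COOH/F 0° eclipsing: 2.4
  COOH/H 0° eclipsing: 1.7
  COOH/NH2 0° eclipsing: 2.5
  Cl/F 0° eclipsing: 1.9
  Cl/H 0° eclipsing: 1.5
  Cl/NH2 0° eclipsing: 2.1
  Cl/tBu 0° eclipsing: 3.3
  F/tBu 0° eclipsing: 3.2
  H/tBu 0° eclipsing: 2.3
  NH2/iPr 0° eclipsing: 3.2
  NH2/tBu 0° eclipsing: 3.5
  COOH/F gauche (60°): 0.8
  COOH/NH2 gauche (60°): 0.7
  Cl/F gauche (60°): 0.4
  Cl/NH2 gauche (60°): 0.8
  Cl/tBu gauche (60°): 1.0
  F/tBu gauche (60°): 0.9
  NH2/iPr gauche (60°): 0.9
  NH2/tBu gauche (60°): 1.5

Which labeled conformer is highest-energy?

A

A (eclipsed): F–Cl eclipsed, NH2–COOH eclipsed, H–tBu eclipsed; 1.9 + 2.5 + 2.3 = 6.7 kcal/mol.
B (staggered): F–COOH gauche, F–tBu gauche, NH2–Cl gauche, NH2–tBu gauche; 0.8 + 0.9 + 0.8 + 1.5 = 4.0 kcal/mol.
A has the highest total (6.7 kcal/mol).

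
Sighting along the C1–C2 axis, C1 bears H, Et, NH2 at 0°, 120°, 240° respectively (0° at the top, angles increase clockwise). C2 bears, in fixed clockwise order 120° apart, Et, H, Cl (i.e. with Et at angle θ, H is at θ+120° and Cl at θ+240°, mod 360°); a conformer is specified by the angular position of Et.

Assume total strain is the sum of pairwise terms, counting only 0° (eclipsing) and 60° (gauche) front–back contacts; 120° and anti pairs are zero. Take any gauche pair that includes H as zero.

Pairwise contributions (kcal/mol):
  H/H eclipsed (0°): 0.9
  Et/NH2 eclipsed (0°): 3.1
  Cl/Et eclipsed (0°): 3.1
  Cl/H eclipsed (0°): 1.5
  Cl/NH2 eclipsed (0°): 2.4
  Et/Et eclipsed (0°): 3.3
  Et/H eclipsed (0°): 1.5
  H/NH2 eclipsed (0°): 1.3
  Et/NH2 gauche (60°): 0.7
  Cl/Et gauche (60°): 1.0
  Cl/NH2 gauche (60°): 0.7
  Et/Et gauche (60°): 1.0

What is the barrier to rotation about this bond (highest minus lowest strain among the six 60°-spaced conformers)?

Et at 0° (eclipsed): H(0°)/Et(0°) eclipsed 1.5; Et(120°)/H(120°) eclipsed 1.5; NH2(240°)/Cl(240°) eclipsed 2.4 → 5.4 kcal/mol.
Et at 60° (staggered): Et(120°)/Et(60°) gauche 1.0; NH2(240°)/Cl(300°) gauche 0.7 → 1.7 kcal/mol.
Et at 120° (eclipsed): H(0°)/Cl(0°) eclipsed 1.5; Et(120°)/Et(120°) eclipsed 3.3; NH2(240°)/H(240°) eclipsed 1.3 → 6.1 kcal/mol.
Et at 180° (staggered): Et(120°)/Et(180°) gauche 1.0; Et(120°)/Cl(60°) gauche 1.0; NH2(240°)/Et(180°) gauche 0.7 → 2.7 kcal/mol.
Et at 240° (eclipsed): H(0°)/H(0°) eclipsed 0.9; Et(120°)/Cl(120°) eclipsed 3.1; NH2(240°)/Et(240°) eclipsed 3.1 → 7.1 kcal/mol.
Et at 300° (staggered): Et(120°)/Cl(180°) gauche 1.0; NH2(240°)/Et(300°) gauche 0.7; NH2(240°)/Cl(180°) gauche 0.7 → 2.4 kcal/mol.
Max at 240° (7.1 kcal/mol), min at 60° (1.7 kcal/mol); barrier = 5.4 kcal/mol.

5.4 kcal/mol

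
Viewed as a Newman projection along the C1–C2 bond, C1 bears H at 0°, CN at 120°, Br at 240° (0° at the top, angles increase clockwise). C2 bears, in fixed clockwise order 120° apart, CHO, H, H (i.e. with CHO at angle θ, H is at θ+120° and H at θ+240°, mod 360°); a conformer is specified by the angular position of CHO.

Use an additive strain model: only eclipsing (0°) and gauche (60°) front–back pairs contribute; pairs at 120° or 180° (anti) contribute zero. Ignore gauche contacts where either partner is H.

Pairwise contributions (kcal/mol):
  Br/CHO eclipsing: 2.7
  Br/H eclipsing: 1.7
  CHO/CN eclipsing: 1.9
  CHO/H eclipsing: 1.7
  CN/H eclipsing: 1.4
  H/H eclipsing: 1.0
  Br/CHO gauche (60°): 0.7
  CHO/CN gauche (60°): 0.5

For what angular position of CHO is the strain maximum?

240°

CHO at 0° (eclipsed): H–CHO eclipsed, CN–H eclipsed, Br–H eclipsed; 1.7 + 1.4 + 1.7 = 4.8 kcal/mol.
CHO at 60° (staggered): CN–CHO gauche; 0.5 = 0.5 kcal/mol.
CHO at 120° (eclipsed): H–H eclipsed, CN–CHO eclipsed, Br–H eclipsed; 1.0 + 1.9 + 1.7 = 4.6 kcal/mol.
CHO at 180° (staggered): CN–CHO gauche, Br–CHO gauche; 0.5 + 0.7 = 1.2 kcal/mol.
CHO at 240° (eclipsed): H–H eclipsed, CN–H eclipsed, Br–CHO eclipsed; 1.0 + 1.4 + 2.7 = 5.1 kcal/mol.
CHO at 300° (staggered): Br–CHO gauche; 0.7 = 0.7 kcal/mol.
The maximum (5.1 kcal/mol) occurs with CHO at 240°.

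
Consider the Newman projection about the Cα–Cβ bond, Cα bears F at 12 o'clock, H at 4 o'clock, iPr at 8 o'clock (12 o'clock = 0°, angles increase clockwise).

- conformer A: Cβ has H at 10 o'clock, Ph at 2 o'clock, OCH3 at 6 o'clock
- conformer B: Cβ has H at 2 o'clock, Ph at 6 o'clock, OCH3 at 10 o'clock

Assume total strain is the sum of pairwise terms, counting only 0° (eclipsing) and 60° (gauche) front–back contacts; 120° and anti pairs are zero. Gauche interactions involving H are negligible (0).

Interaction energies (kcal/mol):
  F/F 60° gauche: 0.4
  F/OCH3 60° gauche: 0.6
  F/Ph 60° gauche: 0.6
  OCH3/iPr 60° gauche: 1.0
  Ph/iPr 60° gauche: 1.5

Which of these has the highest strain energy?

A (staggered): F–Ph gauche, iPr–OCH3 gauche; 0.6 + 1.0 = 1.6 kcal/mol.
B (staggered): F–OCH3 gauche, iPr–Ph gauche, iPr–OCH3 gauche; 0.6 + 1.5 + 1.0 = 3.1 kcal/mol.
B has the highest total (3.1 kcal/mol).

B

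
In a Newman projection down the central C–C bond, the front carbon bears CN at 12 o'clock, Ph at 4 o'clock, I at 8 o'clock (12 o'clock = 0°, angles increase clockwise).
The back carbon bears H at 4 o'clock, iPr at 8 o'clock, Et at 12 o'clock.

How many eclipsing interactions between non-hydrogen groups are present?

2

Non-H eclipsing pairs: CN(0°)/Et(0°); I(240°)/iPr(240°) — 2 interactions.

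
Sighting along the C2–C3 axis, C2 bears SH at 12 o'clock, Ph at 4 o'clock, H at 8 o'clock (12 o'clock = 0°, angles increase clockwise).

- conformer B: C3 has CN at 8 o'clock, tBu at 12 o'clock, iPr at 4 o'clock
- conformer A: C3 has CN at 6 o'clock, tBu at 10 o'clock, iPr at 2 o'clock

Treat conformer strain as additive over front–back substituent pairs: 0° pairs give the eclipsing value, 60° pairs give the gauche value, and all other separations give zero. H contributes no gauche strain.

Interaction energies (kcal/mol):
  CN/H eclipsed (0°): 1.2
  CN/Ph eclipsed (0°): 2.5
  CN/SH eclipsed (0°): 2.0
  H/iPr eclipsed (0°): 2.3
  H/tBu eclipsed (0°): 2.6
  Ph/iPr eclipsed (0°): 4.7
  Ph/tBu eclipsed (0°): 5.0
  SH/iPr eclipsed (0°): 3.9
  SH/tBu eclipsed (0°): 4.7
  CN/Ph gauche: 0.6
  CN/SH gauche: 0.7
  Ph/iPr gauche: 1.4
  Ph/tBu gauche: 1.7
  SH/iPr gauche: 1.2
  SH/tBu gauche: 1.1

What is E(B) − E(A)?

B (eclipsed): SH–tBu eclipsed, Ph–iPr eclipsed, H–CN eclipsed; 4.7 + 4.7 + 1.2 = 10.6 kcal/mol.
A (staggered): SH–tBu gauche, SH–iPr gauche, Ph–CN gauche, Ph–iPr gauche; 1.1 + 1.2 + 0.6 + 1.4 = 4.3 kcal/mol.
E(B) − E(A) = 10.6 − 4.3 = +6.3 kcal/mol.

+6.3 kcal/mol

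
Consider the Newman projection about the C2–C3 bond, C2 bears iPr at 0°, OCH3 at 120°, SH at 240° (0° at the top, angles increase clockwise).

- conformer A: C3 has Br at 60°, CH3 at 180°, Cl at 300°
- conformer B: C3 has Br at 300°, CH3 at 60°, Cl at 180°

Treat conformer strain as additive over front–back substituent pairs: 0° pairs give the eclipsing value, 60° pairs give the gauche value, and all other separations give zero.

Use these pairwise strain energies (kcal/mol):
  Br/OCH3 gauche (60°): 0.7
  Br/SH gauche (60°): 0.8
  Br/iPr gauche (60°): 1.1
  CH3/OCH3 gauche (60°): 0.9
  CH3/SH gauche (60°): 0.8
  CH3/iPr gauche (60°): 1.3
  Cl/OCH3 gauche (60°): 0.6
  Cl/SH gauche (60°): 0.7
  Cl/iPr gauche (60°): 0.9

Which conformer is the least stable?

A is staggered. iPr at 0° is gauche with Br at 60° (1.1); iPr at 0° is gauche with Cl at 300° (0.9); OCH3 at 120° is gauche with Br at 60° (0.7); OCH3 at 120° is gauche with CH3 at 180° (0.9); SH at 240° is gauche with CH3 at 180° (0.8); SH at 240° is gauche with Cl at 300° (0.7). Total 5.1 kcal/mol.
B is staggered. iPr at 0° is gauche with Br at 300° (1.1); iPr at 0° is gauche with CH3 at 60° (1.3); OCH3 at 120° is gauche with CH3 at 60° (0.9); OCH3 at 120° is gauche with Cl at 180° (0.6); SH at 240° is gauche with Br at 300° (0.8); SH at 240° is gauche with Cl at 180° (0.7). Total 5.4 kcal/mol.
B has the highest total (5.4 kcal/mol).

B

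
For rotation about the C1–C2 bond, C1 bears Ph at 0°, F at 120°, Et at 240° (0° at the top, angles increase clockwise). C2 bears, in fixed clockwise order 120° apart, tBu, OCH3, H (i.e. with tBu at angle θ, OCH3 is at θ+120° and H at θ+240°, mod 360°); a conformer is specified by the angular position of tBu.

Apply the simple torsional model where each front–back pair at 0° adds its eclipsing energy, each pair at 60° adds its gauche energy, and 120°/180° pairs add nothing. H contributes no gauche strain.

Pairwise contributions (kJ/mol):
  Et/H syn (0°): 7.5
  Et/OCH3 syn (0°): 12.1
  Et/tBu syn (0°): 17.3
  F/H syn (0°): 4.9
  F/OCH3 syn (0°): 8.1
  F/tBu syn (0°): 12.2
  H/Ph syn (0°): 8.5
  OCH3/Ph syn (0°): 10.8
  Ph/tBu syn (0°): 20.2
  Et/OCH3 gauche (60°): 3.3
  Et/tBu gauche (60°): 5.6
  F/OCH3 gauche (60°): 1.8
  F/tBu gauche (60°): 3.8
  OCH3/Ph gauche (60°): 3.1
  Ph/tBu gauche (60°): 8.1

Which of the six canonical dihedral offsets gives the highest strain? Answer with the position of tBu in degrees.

0°

tBu at 0° (eclipsed): Ph(0°)/tBu(0°) eclipsed 20.2; F(120°)/OCH3(120°) eclipsed 8.1; Et(240°)/H(240°) eclipsed 7.5 → 35.8 kJ/mol.
tBu at 60° (staggered): Ph(0°)/tBu(60°) gauche 8.1; F(120°)/tBu(60°) gauche 3.8; F(120°)/OCH3(180°) gauche 1.8; Et(240°)/OCH3(180°) gauche 3.3 → 17.0 kJ/mol.
tBu at 120° (eclipsed): Ph(0°)/H(0°) eclipsed 8.5; F(120°)/tBu(120°) eclipsed 12.2; Et(240°)/OCH3(240°) eclipsed 12.1 → 32.8 kJ/mol.
tBu at 180° (staggered): Ph(0°)/OCH3(300°) gauche 3.1; F(120°)/tBu(180°) gauche 3.8; Et(240°)/tBu(180°) gauche 5.6; Et(240°)/OCH3(300°) gauche 3.3 → 15.8 kJ/mol.
tBu at 240° (eclipsed): Ph(0°)/OCH3(0°) eclipsed 10.8; F(120°)/H(120°) eclipsed 4.9; Et(240°)/tBu(240°) eclipsed 17.3 → 33.0 kJ/mol.
tBu at 300° (staggered): Ph(0°)/tBu(300°) gauche 8.1; Ph(0°)/OCH3(60°) gauche 3.1; F(120°)/OCH3(60°) gauche 1.8; Et(240°)/tBu(300°) gauche 5.6 → 18.6 kJ/mol.
The maximum (35.8 kJ/mol) occurs with tBu at 0°.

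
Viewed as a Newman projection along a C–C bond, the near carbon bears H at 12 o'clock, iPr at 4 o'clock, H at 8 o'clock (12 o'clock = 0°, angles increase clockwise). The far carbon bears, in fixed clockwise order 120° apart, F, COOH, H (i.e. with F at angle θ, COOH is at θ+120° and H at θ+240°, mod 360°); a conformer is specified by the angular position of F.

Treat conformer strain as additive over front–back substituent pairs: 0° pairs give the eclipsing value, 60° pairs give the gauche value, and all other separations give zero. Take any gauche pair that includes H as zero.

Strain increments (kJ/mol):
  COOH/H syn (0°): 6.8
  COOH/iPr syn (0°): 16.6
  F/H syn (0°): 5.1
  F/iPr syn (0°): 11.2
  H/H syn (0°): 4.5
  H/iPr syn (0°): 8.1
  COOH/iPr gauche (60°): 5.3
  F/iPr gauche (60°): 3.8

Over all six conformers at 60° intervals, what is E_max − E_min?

22.4 kJ/mol

F at 0° (eclipsed): H(0°)/F(0°) eclipsed 5.1; iPr(120°)/COOH(120°) eclipsed 16.6; H(240°)/H(240°) eclipsed 4.5 → 26.2 kJ/mol.
F at 60° (staggered): iPr(120°)/F(60°) gauche 3.8; iPr(120°)/COOH(180°) gauche 5.3 → 9.1 kJ/mol.
F at 120° (eclipsed): H(0°)/H(0°) eclipsed 4.5; iPr(120°)/F(120°) eclipsed 11.2; H(240°)/COOH(240°) eclipsed 6.8 → 22.5 kJ/mol.
F at 180° (staggered): iPr(120°)/F(180°) gauche 3.8 → 3.8 kJ/mol.
F at 240° (eclipsed): H(0°)/COOH(0°) eclipsed 6.8; iPr(120°)/H(120°) eclipsed 8.1; H(240°)/F(240°) eclipsed 5.1 → 20.0 kJ/mol.
F at 300° (staggered): iPr(120°)/COOH(60°) gauche 5.3 → 5.3 kJ/mol.
Max at 0° (26.2 kJ/mol), min at 180° (3.8 kJ/mol); barrier = 22.4 kJ/mol.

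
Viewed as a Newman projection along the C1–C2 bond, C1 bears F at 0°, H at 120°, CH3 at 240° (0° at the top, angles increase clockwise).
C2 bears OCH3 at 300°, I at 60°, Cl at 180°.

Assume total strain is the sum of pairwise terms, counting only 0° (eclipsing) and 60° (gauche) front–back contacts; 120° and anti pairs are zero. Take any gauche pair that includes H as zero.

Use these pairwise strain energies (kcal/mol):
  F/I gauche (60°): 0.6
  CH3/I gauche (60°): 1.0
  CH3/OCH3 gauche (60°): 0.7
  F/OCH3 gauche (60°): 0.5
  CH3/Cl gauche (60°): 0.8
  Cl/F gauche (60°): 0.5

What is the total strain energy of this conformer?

2.6 kcal/mol

This conformer (staggered): F–OCH3 gauche, F–I gauche, CH3–OCH3 gauche, CH3–Cl gauche; 0.5 + 0.6 + 0.7 + 0.8 = 2.6 kcal/mol.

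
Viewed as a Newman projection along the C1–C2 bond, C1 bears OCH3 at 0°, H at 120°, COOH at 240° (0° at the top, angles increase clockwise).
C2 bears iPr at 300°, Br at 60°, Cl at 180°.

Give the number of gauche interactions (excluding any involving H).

4

Non-H gauche pairs: OCH3(0°)/iPr(300°); OCH3(0°)/Br(60°); COOH(240°)/iPr(300°); COOH(240°)/Cl(180°) — 4 interactions.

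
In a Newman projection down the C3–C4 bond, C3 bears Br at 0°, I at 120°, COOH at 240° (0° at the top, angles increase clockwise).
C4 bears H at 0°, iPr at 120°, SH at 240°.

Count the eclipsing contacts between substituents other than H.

2

Non-H eclipsing pairs: I(120°)/iPr(120°); COOH(240°)/SH(240°) — 2 interactions.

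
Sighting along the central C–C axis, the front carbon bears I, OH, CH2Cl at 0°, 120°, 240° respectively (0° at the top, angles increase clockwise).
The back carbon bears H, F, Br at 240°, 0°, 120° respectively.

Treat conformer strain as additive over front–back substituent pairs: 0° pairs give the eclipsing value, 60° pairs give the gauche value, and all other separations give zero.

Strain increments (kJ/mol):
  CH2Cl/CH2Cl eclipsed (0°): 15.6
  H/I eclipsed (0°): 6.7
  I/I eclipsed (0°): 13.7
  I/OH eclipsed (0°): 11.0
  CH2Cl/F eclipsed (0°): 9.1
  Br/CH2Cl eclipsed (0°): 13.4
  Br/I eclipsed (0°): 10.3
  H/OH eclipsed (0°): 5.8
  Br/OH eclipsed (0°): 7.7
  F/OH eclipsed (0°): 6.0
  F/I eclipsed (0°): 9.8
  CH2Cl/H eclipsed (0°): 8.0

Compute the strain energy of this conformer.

25.5 kJ/mol

This conformer (eclipsed): I(0°)/F(0°) eclipsed 9.8; OH(120°)/Br(120°) eclipsed 7.7; CH2Cl(240°)/H(240°) eclipsed 8.0 → 25.5 kJ/mol.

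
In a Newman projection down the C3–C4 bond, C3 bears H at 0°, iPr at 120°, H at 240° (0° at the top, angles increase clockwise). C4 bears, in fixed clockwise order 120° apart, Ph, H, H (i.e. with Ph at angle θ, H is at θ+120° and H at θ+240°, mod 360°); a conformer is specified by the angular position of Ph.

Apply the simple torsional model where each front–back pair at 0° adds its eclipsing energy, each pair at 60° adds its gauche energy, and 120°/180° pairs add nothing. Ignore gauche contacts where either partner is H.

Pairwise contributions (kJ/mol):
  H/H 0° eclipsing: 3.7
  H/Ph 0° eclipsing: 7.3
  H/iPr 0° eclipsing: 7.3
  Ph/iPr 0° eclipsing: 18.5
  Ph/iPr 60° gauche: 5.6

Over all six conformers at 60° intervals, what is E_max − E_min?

25.9 kJ/mol

Ph at 0° (eclipsed): H(0°)/Ph(0°) eclipsed 7.3; iPr(120°)/H(120°) eclipsed 7.3; H(240°)/H(240°) eclipsed 3.7 → 18.3 kJ/mol.
Ph at 60° (staggered): iPr(120°)/Ph(60°) gauche 5.6 → 5.6 kJ/mol.
Ph at 120° (eclipsed): H(0°)/H(0°) eclipsed 3.7; iPr(120°)/Ph(120°) eclipsed 18.5; H(240°)/H(240°) eclipsed 3.7 → 25.9 kJ/mol.
Ph at 180° (staggered): iPr(120°)/Ph(180°) gauche 5.6 → 5.6 kJ/mol.
Ph at 240° (eclipsed): H(0°)/H(0°) eclipsed 3.7; iPr(120°)/H(120°) eclipsed 7.3; H(240°)/Ph(240°) eclipsed 7.3 → 18.3 kJ/mol.
Ph at 300° (staggered): no non-H gauche contacts → 0.0 kJ/mol.
Max at 120° (25.9 kJ/mol), min at 300° (0.0 kJ/mol); barrier = 25.9 kJ/mol.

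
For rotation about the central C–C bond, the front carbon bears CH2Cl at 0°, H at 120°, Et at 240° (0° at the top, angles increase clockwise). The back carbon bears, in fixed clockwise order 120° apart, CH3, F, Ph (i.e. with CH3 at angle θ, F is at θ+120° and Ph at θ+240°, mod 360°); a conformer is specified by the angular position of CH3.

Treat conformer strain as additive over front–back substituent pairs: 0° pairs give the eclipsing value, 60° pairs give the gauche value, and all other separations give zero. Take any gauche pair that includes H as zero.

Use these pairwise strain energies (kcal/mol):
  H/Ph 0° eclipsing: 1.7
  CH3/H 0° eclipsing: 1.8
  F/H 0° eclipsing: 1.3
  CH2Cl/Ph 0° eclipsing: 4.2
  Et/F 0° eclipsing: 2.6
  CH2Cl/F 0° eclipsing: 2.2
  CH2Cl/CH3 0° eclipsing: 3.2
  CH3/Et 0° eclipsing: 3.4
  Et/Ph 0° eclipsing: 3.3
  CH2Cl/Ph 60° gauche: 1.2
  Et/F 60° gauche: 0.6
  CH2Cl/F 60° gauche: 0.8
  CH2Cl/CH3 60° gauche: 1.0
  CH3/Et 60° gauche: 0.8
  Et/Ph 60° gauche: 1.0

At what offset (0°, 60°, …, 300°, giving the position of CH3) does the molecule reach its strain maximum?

120°

CH3 at 0° (eclipsed): CH2Cl–CH3 eclipsed, H–F eclipsed, Et–Ph eclipsed; 3.2 + 1.3 + 3.3 = 7.8 kcal/mol.
CH3 at 60° (staggered): CH2Cl–CH3 gauche, CH2Cl–Ph gauche, Et–F gauche, Et–Ph gauche; 1.0 + 1.2 + 0.6 + 1.0 = 3.8 kcal/mol.
CH3 at 120° (eclipsed): CH2Cl–Ph eclipsed, H–CH3 eclipsed, Et–F eclipsed; 4.2 + 1.8 + 2.6 = 8.6 kcal/mol.
CH3 at 180° (staggered): CH2Cl–F gauche, CH2Cl–Ph gauche, Et–CH3 gauche, Et–F gauche; 0.8 + 1.2 + 0.8 + 0.6 = 3.4 kcal/mol.
CH3 at 240° (eclipsed): CH2Cl–F eclipsed, H–Ph eclipsed, Et–CH3 eclipsed; 2.2 + 1.7 + 3.4 = 7.3 kcal/mol.
CH3 at 300° (staggered): CH2Cl–CH3 gauche, CH2Cl–F gauche, Et–CH3 gauche, Et–Ph gauche; 1.0 + 0.8 + 0.8 + 1.0 = 3.6 kcal/mol.
The maximum (8.6 kcal/mol) occurs with CH3 at 120°.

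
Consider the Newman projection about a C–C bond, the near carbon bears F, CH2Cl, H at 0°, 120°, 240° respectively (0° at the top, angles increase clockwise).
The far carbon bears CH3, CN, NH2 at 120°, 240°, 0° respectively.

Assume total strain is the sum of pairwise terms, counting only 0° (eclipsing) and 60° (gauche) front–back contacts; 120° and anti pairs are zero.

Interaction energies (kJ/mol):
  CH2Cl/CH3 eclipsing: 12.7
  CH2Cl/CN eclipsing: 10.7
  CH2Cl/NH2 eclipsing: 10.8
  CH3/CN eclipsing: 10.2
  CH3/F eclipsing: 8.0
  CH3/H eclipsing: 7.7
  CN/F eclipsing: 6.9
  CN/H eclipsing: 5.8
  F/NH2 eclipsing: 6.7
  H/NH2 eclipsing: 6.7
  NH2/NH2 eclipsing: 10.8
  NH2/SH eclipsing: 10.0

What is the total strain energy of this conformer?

25.2 kJ/mol

This conformer (eclipsed): F(0°)/NH2(0°) eclipsed 6.7; CH2Cl(120°)/CH3(120°) eclipsed 12.7; H(240°)/CN(240°) eclipsed 5.8 → 25.2 kJ/mol.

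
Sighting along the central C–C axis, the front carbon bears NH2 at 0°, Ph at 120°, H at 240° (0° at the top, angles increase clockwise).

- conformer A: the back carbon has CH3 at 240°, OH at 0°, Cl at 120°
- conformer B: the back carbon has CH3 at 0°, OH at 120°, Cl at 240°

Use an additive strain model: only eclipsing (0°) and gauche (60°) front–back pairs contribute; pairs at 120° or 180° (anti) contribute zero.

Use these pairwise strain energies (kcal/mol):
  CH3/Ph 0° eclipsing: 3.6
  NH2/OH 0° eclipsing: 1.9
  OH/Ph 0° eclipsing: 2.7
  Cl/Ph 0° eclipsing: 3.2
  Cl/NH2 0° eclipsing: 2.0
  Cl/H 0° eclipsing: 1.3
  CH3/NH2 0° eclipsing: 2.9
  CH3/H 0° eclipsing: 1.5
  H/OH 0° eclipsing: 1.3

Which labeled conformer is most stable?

A

A (eclipsed): NH2(0°)/OH(0°) eclipsed 1.9; Ph(120°)/Cl(120°) eclipsed 3.2; H(240°)/CH3(240°) eclipsed 1.5 → 6.6 kcal/mol.
B (eclipsed): NH2(0°)/CH3(0°) eclipsed 2.9; Ph(120°)/OH(120°) eclipsed 2.7; H(240°)/Cl(240°) eclipsed 1.3 → 6.9 kcal/mol.
A has the lowest total (6.6 kcal/mol).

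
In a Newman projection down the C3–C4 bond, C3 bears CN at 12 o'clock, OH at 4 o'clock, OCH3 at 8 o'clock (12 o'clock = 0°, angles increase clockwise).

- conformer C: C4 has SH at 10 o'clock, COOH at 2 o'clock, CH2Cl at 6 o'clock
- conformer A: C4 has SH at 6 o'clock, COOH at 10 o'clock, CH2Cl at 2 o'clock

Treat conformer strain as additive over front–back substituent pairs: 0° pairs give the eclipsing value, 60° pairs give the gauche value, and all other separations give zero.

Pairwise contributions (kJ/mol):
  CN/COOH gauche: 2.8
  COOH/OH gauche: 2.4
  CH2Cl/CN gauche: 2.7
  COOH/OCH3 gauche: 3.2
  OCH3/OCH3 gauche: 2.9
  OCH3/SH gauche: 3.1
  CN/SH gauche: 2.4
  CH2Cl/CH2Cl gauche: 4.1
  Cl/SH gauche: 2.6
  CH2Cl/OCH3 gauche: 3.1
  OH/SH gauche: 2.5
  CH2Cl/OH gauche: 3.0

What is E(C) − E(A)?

C is staggered. CN at 0° is gauche with SH at 300° (2.4); CN at 0° is gauche with COOH at 60° (2.8); OH at 120° is gauche with COOH at 60° (2.4); OH at 120° is gauche with CH2Cl at 180° (3.0); OCH3 at 240° is gauche with SH at 300° (3.1); OCH3 at 240° is gauche with CH2Cl at 180° (3.1). Total 16.8 kJ/mol.
A is staggered. CN at 0° is gauche with COOH at 300° (2.8); CN at 0° is gauche with CH2Cl at 60° (2.7); OH at 120° is gauche with SH at 180° (2.5); OH at 120° is gauche with CH2Cl at 60° (3.0); OCH3 at 240° is gauche with SH at 180° (3.1); OCH3 at 240° is gauche with COOH at 300° (3.2). Total 17.3 kJ/mol.
E(C) − E(A) = 16.8 − 17.3 = -0.5 kJ/mol.

-0.5 kJ/mol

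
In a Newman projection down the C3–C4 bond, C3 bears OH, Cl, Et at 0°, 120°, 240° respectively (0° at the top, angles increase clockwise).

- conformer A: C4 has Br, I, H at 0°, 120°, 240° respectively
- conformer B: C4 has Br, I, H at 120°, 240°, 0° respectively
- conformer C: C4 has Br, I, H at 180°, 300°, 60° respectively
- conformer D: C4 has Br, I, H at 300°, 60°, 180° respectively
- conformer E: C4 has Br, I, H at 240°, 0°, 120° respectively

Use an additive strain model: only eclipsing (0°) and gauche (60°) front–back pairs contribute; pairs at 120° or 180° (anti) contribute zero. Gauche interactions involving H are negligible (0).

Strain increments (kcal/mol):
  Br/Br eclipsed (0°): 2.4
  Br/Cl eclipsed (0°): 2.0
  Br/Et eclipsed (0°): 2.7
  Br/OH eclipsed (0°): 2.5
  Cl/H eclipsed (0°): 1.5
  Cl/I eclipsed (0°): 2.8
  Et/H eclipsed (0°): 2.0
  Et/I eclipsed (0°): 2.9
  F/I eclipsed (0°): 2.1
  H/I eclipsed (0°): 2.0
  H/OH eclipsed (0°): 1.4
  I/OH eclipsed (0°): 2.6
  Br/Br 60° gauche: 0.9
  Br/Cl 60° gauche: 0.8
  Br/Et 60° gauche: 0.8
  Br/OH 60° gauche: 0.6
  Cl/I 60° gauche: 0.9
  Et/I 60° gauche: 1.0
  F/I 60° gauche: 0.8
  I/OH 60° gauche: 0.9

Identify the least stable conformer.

A (eclipsed): OH(0°)/Br(0°) eclipsed 2.5; Cl(120°)/I(120°) eclipsed 2.8; Et(240°)/H(240°) eclipsed 2.0 → 7.3 kcal/mol.
B (eclipsed): OH(0°)/H(0°) eclipsed 1.4; Cl(120°)/Br(120°) eclipsed 2.0; Et(240°)/I(240°) eclipsed 2.9 → 6.3 kcal/mol.
C (staggered): OH(0°)/I(300°) gauche 0.9; Cl(120°)/Br(180°) gauche 0.8; Et(240°)/Br(180°) gauche 0.8; Et(240°)/I(300°) gauche 1.0 → 3.5 kcal/mol.
D (staggered): OH(0°)/Br(300°) gauche 0.6; OH(0°)/I(60°) gauche 0.9; Cl(120°)/I(60°) gauche 0.9; Et(240°)/Br(300°) gauche 0.8 → 3.2 kcal/mol.
E (eclipsed): OH(0°)/I(0°) eclipsed 2.6; Cl(120°)/H(120°) eclipsed 1.5; Et(240°)/Br(240°) eclipsed 2.7 → 6.8 kcal/mol.
A has the highest total (7.3 kcal/mol).

A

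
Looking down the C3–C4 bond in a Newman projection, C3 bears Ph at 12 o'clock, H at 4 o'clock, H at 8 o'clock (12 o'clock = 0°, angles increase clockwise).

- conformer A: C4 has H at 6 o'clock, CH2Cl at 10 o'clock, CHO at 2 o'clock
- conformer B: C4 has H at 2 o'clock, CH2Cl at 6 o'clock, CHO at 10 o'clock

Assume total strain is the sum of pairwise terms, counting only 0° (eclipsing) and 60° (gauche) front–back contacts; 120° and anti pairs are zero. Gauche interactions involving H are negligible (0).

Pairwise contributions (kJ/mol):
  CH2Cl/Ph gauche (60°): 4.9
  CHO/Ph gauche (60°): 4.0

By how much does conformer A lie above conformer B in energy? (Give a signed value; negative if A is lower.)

+4.9 kJ/mol

A is staggered. Ph at 0° is gauche with CH2Cl at 300° (4.9); Ph at 0° is gauche with CHO at 60° (4.0). Total 8.9 kJ/mol.
B is staggered. Ph at 0° is gauche with CHO at 300° (4.0). Total 4.0 kJ/mol.
E(A) − E(B) = 8.9 − 4.0 = +4.9 kJ/mol.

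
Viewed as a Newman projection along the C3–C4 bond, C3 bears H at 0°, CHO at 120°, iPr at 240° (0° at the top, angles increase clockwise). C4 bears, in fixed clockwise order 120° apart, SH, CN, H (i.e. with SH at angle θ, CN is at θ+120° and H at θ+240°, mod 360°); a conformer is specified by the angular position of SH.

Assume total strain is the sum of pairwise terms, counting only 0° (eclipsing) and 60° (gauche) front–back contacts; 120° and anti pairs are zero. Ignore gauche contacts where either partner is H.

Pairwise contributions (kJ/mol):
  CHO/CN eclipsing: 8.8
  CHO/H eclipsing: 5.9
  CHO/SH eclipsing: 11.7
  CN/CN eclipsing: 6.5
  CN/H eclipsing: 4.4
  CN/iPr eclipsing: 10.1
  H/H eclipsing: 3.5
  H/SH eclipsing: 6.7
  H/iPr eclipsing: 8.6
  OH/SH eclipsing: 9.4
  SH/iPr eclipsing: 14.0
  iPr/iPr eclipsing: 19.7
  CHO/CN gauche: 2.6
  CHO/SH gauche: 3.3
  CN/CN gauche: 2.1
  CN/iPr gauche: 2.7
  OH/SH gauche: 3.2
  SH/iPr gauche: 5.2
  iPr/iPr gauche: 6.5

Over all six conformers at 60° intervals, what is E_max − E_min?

SH at 0° (eclipsed): H(0°)/SH(0°) eclipsed 6.7; CHO(120°)/CN(120°) eclipsed 8.8; iPr(240°)/H(240°) eclipsed 8.6 → 24.1 kJ/mol.
SH at 60° (staggered): CHO(120°)/SH(60°) gauche 3.3; CHO(120°)/CN(180°) gauche 2.6; iPr(240°)/CN(180°) gauche 2.7 → 8.6 kJ/mol.
SH at 120° (eclipsed): H(0°)/H(0°) eclipsed 3.5; CHO(120°)/SH(120°) eclipsed 11.7; iPr(240°)/CN(240°) eclipsed 10.1 → 25.3 kJ/mol.
SH at 180° (staggered): CHO(120°)/SH(180°) gauche 3.3; iPr(240°)/SH(180°) gauche 5.2; iPr(240°)/CN(300°) gauche 2.7 → 11.2 kJ/mol.
SH at 240° (eclipsed): H(0°)/CN(0°) eclipsed 4.4; CHO(120°)/H(120°) eclipsed 5.9; iPr(240°)/SH(240°) eclipsed 14.0 → 24.3 kJ/mol.
SH at 300° (staggered): CHO(120°)/CN(60°) gauche 2.6; iPr(240°)/SH(300°) gauche 5.2 → 7.8 kJ/mol.
Max at 120° (25.3 kJ/mol), min at 300° (7.8 kJ/mol); barrier = 17.5 kJ/mol.

17.5 kJ/mol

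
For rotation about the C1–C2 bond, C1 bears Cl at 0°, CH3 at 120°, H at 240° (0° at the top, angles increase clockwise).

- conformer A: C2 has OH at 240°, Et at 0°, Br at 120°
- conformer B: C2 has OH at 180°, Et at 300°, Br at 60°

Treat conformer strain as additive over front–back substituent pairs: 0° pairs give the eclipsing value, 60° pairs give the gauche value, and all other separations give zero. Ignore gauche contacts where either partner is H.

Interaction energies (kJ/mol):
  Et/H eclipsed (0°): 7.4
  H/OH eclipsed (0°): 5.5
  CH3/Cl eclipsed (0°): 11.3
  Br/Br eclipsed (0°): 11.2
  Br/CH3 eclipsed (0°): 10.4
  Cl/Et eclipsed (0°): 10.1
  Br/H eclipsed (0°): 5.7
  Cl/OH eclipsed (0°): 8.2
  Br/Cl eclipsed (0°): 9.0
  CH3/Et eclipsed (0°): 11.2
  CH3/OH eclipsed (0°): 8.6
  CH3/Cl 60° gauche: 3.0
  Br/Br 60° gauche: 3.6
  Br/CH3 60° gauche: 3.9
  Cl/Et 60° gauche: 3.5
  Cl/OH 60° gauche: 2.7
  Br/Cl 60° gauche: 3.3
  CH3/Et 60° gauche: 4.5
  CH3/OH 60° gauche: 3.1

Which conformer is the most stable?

A (eclipsed): Cl–Et eclipsed, CH3–Br eclipsed, H–OH eclipsed; 10.1 + 10.4 + 5.5 = 26.0 kJ/mol.
B (staggered): Cl–Et gauche, Cl–Br gauche, CH3–OH gauche, CH3–Br gauche; 3.5 + 3.3 + 3.1 + 3.9 = 13.8 kJ/mol.
B has the lowest total (13.8 kJ/mol).

B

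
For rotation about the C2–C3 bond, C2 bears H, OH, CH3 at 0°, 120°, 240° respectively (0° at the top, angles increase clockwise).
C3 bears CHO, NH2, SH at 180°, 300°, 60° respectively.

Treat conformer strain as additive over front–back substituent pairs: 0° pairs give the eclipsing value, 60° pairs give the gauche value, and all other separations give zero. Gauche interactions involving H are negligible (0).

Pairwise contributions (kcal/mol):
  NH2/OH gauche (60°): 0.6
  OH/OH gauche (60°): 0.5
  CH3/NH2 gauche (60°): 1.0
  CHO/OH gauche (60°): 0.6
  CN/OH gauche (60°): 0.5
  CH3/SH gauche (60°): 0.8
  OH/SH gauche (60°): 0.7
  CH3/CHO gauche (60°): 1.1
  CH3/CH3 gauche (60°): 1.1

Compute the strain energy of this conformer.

This conformer (staggered): OH(120°)/CHO(180°) gauche 0.6; OH(120°)/SH(60°) gauche 0.7; CH3(240°)/CHO(180°) gauche 1.1; CH3(240°)/NH2(300°) gauche 1.0 → 3.4 kcal/mol.

3.4 kcal/mol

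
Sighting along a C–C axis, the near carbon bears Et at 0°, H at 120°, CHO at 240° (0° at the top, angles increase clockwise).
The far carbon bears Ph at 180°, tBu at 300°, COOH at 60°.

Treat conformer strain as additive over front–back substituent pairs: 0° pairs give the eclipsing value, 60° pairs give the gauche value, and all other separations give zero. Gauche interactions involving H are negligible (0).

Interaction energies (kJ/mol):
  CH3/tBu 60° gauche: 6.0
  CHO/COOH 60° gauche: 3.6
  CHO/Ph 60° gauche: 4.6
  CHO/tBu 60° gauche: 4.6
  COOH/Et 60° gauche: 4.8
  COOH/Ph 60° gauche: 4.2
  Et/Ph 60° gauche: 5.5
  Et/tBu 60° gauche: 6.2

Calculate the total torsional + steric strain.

This conformer (staggered): Et(0°)/tBu(300°) gauche 6.2; Et(0°)/COOH(60°) gauche 4.8; CHO(240°)/Ph(180°) gauche 4.6; CHO(240°)/tBu(300°) gauche 4.6 → 20.2 kJ/mol.

20.2 kJ/mol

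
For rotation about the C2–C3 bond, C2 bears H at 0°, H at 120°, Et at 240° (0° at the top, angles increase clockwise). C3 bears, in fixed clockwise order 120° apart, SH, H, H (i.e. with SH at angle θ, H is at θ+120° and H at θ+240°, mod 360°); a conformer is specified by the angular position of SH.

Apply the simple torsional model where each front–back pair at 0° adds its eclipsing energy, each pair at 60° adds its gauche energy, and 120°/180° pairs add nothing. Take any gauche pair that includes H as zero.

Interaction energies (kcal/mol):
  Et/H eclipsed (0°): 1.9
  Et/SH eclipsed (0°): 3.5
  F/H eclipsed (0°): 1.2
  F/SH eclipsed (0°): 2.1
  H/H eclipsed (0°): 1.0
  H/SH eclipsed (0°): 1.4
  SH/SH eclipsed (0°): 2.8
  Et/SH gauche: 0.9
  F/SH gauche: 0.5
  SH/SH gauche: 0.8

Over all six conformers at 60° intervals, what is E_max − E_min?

5.5 kcal/mol

SH at 0° (eclipsed): H(0°)/SH(0°) eclipsed 1.4; H(120°)/H(120°) eclipsed 1.0; Et(240°)/H(240°) eclipsed 1.9 → 4.3 kcal/mol.
SH at 60° (staggered): no non-H gauche contacts → 0.0 kcal/mol.
SH at 120° (eclipsed): H(0°)/H(0°) eclipsed 1.0; H(120°)/SH(120°) eclipsed 1.4; Et(240°)/H(240°) eclipsed 1.9 → 4.3 kcal/mol.
SH at 180° (staggered): Et(240°)/SH(180°) gauche 0.9 → 0.9 kcal/mol.
SH at 240° (eclipsed): H(0°)/H(0°) eclipsed 1.0; H(120°)/H(120°) eclipsed 1.0; Et(240°)/SH(240°) eclipsed 3.5 → 5.5 kcal/mol.
SH at 300° (staggered): Et(240°)/SH(300°) gauche 0.9 → 0.9 kcal/mol.
Max at 240° (5.5 kcal/mol), min at 60° (0.0 kcal/mol); barrier = 5.5 kcal/mol.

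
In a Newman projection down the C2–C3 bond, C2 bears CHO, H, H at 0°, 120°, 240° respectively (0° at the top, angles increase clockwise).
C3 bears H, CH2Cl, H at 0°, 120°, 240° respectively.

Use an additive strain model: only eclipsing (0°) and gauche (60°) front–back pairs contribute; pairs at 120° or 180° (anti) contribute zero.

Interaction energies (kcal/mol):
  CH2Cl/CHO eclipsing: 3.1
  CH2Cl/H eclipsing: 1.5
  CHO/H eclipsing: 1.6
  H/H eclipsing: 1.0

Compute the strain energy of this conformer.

This conformer (eclipsed): CHO(0°)/H(0°) eclipsed 1.6; H(120°)/CH2Cl(120°) eclipsed 1.5; H(240°)/H(240°) eclipsed 1.0 → 4.1 kcal/mol.

4.1 kcal/mol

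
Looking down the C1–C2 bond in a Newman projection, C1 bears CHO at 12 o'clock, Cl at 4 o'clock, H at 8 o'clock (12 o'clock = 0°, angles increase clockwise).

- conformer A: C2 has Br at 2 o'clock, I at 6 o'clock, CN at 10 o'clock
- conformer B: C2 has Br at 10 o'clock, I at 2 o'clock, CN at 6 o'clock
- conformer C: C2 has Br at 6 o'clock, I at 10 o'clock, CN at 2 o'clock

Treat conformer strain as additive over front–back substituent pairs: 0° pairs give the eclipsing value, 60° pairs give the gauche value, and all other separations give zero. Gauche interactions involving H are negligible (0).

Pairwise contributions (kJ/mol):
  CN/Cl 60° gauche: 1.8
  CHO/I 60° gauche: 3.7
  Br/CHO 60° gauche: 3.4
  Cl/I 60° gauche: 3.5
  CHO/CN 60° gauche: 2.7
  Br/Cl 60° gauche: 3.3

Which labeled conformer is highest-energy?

A is staggered. CHO at 0° is gauche with Br at 60° (3.4); CHO at 0° is gauche with CN at 300° (2.7); Cl at 120° is gauche with Br at 60° (3.3); Cl at 120° is gauche with I at 180° (3.5). Total 12.9 kJ/mol.
B is staggered. CHO at 0° is gauche with Br at 300° (3.4); CHO at 0° is gauche with I at 60° (3.7); Cl at 120° is gauche with I at 60° (3.5); Cl at 120° is gauche with CN at 180° (1.8). Total 12.4 kJ/mol.
C is staggered. CHO at 0° is gauche with I at 300° (3.7); CHO at 0° is gauche with CN at 60° (2.7); Cl at 120° is gauche with Br at 180° (3.3); Cl at 120° is gauche with CN at 60° (1.8). Total 11.5 kJ/mol.
A has the highest total (12.9 kJ/mol).

A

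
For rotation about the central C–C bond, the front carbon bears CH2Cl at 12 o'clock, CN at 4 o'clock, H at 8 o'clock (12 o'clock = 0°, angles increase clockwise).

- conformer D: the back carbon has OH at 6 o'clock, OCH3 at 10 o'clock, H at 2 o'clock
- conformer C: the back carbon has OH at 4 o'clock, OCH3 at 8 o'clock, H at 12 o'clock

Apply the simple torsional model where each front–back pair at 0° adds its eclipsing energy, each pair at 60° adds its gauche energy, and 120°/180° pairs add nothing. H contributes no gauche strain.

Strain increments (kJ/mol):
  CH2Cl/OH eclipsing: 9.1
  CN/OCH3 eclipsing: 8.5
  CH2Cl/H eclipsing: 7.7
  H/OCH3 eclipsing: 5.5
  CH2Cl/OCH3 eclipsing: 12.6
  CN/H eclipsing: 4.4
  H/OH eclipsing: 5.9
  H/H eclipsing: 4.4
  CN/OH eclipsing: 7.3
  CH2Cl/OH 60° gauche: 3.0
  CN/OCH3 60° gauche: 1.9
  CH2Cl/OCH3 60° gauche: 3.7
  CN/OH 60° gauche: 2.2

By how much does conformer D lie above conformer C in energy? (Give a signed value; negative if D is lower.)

-14.6 kJ/mol

D is staggered. CH2Cl at 0° is gauche with OCH3 at 300° (3.7); CN at 120° is gauche with OH at 180° (2.2). Total 5.9 kJ/mol.
C is eclipsed. CH2Cl at 0° is eclipsed with H at 0° (7.7); CN at 120° is eclipsed with OH at 120° (7.3); H at 240° is eclipsed with OCH3 at 240° (5.5). Total 20.5 kJ/mol.
E(D) − E(C) = 5.9 − 20.5 = -14.6 kJ/mol.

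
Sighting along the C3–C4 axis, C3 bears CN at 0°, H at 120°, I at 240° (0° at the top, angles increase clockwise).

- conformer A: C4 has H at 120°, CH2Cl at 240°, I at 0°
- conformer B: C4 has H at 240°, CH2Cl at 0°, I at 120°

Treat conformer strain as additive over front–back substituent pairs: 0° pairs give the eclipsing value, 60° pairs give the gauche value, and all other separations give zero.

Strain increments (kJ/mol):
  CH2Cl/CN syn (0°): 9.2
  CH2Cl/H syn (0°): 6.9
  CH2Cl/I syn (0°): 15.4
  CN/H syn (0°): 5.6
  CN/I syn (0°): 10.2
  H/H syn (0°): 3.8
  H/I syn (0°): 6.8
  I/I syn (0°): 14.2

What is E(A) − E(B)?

+6.6 kJ/mol

A (eclipsed): CN(0°)/I(0°) eclipsed 10.2; H(120°)/H(120°) eclipsed 3.8; I(240°)/CH2Cl(240°) eclipsed 15.4 → 29.4 kJ/mol.
B (eclipsed): CN(0°)/CH2Cl(0°) eclipsed 9.2; H(120°)/I(120°) eclipsed 6.8; I(240°)/H(240°) eclipsed 6.8 → 22.8 kJ/mol.
E(A) − E(B) = 29.4 − 22.8 = +6.6 kJ/mol.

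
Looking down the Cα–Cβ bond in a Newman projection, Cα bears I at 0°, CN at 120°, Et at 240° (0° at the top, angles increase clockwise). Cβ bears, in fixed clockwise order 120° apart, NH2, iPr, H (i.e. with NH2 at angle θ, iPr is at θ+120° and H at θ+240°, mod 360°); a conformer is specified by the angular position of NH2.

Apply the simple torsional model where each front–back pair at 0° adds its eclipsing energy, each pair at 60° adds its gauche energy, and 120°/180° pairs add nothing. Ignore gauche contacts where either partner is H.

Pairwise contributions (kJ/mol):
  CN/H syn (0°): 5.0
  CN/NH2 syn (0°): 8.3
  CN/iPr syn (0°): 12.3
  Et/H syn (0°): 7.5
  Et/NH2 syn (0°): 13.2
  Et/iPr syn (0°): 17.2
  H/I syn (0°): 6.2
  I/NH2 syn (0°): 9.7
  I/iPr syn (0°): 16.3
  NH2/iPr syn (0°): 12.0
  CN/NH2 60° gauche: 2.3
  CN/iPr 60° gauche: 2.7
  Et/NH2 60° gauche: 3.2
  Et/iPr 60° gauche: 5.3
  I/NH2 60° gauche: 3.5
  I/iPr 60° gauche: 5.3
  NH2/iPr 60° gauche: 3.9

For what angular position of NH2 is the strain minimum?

60°

NH2 at 0° (eclipsed): I–NH2 eclipsed, CN–iPr eclipsed, Et–H eclipsed; 9.7 + 12.3 + 7.5 = 29.5 kJ/mol.
NH2 at 60° (staggered): I–NH2 gauche, CN–NH2 gauche, CN–iPr gauche, Et–iPr gauche; 3.5 + 2.3 + 2.7 + 5.3 = 13.8 kJ/mol.
NH2 at 120° (eclipsed): I–H eclipsed, CN–NH2 eclipsed, Et–iPr eclipsed; 6.2 + 8.3 + 17.2 = 31.7 kJ/mol.
NH2 at 180° (staggered): I–iPr gauche, CN–NH2 gauche, Et–NH2 gauche, Et–iPr gauche; 5.3 + 2.3 + 3.2 + 5.3 = 16.1 kJ/mol.
NH2 at 240° (eclipsed): I–iPr eclipsed, CN–H eclipsed, Et–NH2 eclipsed; 16.3 + 5.0 + 13.2 = 34.5 kJ/mol.
NH2 at 300° (staggered): I–NH2 gauche, I–iPr gauche, CN–iPr gauche, Et–NH2 gauche; 3.5 + 5.3 + 2.7 + 3.2 = 14.7 kJ/mol.
The minimum (13.8 kJ/mol) occurs with NH2 at 60°.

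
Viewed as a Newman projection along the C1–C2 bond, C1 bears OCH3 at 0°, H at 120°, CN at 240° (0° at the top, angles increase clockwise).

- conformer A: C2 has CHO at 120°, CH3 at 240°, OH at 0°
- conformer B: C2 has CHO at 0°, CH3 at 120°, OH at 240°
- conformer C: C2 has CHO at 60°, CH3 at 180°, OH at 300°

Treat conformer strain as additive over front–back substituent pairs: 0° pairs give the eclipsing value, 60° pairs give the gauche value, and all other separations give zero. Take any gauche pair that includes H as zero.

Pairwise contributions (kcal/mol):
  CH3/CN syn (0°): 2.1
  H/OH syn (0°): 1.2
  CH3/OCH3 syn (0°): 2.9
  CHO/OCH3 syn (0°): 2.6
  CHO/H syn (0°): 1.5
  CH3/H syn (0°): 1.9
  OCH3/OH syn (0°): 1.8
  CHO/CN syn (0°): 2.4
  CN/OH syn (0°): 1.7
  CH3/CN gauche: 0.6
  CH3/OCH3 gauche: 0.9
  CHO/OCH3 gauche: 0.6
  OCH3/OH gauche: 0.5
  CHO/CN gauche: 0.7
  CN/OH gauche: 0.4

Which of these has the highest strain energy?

A (eclipsed): OCH3–OH eclipsed, H–CHO eclipsed, CN–CH3 eclipsed; 1.8 + 1.5 + 2.1 = 5.4 kcal/mol.
B (eclipsed): OCH3–CHO eclipsed, H–CH3 eclipsed, CN–OH eclipsed; 2.6 + 1.9 + 1.7 = 6.2 kcal/mol.
C (staggered): OCH3–CHO gauche, OCH3–OH gauche, CN–CH3 gauche, CN–OH gauche; 0.6 + 0.5 + 0.6 + 0.4 = 2.1 kcal/mol.
B has the highest total (6.2 kcal/mol).

B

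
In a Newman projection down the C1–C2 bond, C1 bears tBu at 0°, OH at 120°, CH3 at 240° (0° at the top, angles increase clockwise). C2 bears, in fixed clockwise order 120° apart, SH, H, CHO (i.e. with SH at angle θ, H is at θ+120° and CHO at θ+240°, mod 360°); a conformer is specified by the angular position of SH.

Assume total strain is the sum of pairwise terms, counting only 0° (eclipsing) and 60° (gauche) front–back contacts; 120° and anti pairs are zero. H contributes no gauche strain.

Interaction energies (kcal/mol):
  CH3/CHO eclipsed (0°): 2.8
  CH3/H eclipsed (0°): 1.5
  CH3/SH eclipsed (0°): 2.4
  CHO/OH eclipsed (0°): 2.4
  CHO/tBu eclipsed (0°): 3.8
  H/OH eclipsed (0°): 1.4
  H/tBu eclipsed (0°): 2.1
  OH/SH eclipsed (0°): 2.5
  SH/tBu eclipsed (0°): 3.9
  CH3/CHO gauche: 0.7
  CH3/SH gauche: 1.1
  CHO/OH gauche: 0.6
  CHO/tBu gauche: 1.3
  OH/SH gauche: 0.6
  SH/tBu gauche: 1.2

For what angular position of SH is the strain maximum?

SH at 0° (eclipsed): tBu–SH eclipsed, OH–H eclipsed, CH3–CHO eclipsed; 3.9 + 1.4 + 2.8 = 8.1 kcal/mol.
SH at 60° (staggered): tBu–SH gauche, tBu–CHO gauche, OH–SH gauche, CH3–CHO gauche; 1.2 + 1.3 + 0.6 + 0.7 = 3.8 kcal/mol.
SH at 120° (eclipsed): tBu–CHO eclipsed, OH–SH eclipsed, CH3–H eclipsed; 3.8 + 2.5 + 1.5 = 7.8 kcal/mol.
SH at 180° (staggered): tBu–CHO gauche, OH–SH gauche, OH–CHO gauche, CH3–SH gauche; 1.3 + 0.6 + 0.6 + 1.1 = 3.6 kcal/mol.
SH at 240° (eclipsed): tBu–H eclipsed, OH–CHO eclipsed, CH3–SH eclipsed; 2.1 + 2.4 + 2.4 = 6.9 kcal/mol.
SH at 300° (staggered): tBu–SH gauche, OH–CHO gauche, CH3–SH gauche, CH3–CHO gauche; 1.2 + 0.6 + 1.1 + 0.7 = 3.6 kcal/mol.
The maximum (8.1 kcal/mol) occurs with SH at 0°.

0°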